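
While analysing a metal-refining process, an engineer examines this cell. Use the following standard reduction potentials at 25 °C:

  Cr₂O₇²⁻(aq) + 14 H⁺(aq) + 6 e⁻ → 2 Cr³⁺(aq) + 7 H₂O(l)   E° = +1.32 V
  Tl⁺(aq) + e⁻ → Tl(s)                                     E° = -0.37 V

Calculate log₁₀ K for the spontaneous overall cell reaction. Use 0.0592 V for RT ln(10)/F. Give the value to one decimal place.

Cathode: Cr₂O₇²⁻/Cr³⁺; anode: Tl⁺/Tl. E°cell = +1.69 V, n = 6.
log K = nE°cell / 0.0592 = (6)(+1.69) / 0.0592 = 171.3.

171.3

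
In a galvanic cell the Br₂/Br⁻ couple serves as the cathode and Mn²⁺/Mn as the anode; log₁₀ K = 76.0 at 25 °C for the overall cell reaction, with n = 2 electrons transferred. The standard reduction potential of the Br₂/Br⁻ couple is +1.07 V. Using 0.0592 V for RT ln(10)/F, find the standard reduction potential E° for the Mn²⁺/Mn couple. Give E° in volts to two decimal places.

-1.18 V

E°cell = (0.0592/n)·log K = (0.0592/2)(76.0) = +2.250 V.
Since Br₂/Br⁻ is the cathode and Mn²⁺/Mn the anode, E°cell = E°(Br₂/Br⁻) − E°(Mn²⁺/Mn).
So E°(Mn²⁺/Mn) = E°(Br₂/Br⁻) − E°cell = (+1.07) − (+2.250) = -1.18 V.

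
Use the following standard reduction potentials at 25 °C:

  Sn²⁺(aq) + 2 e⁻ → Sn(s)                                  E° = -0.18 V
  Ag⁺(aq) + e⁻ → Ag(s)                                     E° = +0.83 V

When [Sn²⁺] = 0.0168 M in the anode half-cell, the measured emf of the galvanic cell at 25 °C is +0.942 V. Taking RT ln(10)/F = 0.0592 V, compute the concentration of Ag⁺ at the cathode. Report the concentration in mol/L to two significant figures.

Ag⁺/Ag is the cathode, Sn²⁺/Sn the anode: E°cell = +1.01 V, n = 2.
Overall reaction: 2 Ag⁺(aq) + Sn(s) → 2 Ag(s) + Sn²⁺(aq); Q = [Sn²⁺]^1/[Ag⁺]^2.
From E = E° − (0.0592/n) log Q: log Q = (E° − E)·n/0.0592 = (+1.01 − (+0.942))·2/0.0592 = 2.2973.
So 2·log[Ag⁺] = 1·log(0.0168) − log Q = -1.7747 − (2.2973) = -4.0720; log[Ag⁺] = -4.0720 / 2 = -2.0360; [Ag⁺] = 10^(-2.0360) ≈ 0.0092 M.

0.0092 M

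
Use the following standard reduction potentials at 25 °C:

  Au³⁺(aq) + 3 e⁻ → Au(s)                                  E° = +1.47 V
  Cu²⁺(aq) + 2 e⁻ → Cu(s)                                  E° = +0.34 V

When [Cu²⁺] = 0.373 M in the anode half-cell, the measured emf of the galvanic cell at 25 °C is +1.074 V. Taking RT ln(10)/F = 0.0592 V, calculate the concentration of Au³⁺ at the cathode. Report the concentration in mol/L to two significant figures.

Au³⁺/Au is the cathode, Cu²⁺/Cu the anode: E°cell = +1.13 V, n = 6.
Overall reaction: 2 Au³⁺(aq) + 3 Cu(s) → 2 Au(s) + 3 Cu²⁺(aq); Q = [Cu²⁺]^3/[Au³⁺]^2.
From E = E° − (0.0592/n) log Q: log Q = (E° − E)·n/0.0592 = (+1.13 − (+1.074))·6/0.0592 = 5.6757.
So 2·log[Au³⁺] = 3·log(0.373) − log Q = -1.2849 − (5.6757) = -6.9606; log[Au³⁺] = -6.9606 / 2 = -3.4803; [Au³⁺] = 10^(-3.4803) ≈ 0.00033 M.

0.00033 M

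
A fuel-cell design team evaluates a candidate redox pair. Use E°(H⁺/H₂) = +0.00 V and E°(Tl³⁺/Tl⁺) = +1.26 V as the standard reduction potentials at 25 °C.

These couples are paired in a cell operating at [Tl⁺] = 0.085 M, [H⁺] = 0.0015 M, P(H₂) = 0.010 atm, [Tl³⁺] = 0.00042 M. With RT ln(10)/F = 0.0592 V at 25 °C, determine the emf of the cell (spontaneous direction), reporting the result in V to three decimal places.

+1.300 V

Tl³⁺/Tl⁺ is the cathode (higher E°), H⁺/H₂ the anode: E°cell = +1.26 − (+0.00) = +1.26 V, n = 2.
Overall: Tl³⁺(aq) + H₂(g) → Tl⁺(aq) + 2 H⁺(aq)
Q = [Tl⁺]·[H⁺]^2 / ([Tl³⁺]·P(H₂)); log Q = -1.342.
E = E° − (0.0592/n) log Q = +1.26 − (0.0592/2)(-1.342) = +1.300 V.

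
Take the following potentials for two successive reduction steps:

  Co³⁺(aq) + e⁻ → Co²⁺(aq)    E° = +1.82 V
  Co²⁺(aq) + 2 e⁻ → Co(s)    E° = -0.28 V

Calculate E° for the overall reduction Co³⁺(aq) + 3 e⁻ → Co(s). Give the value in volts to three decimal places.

+0.420 V

Standard free energies of sequential steps add: ΔG°₃ = ΔG°₁ + ΔG°₂, so n₃E°₃ = n₁E°₁ + n₂E°₂.
E°₃ = (1×+1.82 + 2×-0.28) / 3 = (+1.260) / 3 = +0.420 V.
E° values themselves are not directly additive — weighting by electron count is essential.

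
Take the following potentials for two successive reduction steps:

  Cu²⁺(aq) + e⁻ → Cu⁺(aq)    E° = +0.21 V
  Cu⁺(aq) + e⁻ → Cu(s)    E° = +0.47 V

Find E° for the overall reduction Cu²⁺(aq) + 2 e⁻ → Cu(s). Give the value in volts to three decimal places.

Standard free energies of sequential steps add: ΔG°₃ = ΔG°₁ + ΔG°₂, so n₃E°₃ = n₁E°₁ + n₂E°₂.
E°₃ = (1×+0.21 + 1×+0.47) / 2 = (+0.680) / 2 = +0.340 V.

+0.340 V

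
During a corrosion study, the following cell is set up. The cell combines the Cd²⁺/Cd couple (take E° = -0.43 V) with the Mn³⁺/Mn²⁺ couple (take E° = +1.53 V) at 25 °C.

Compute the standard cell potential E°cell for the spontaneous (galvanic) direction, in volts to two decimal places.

+1.96 V

The Mn³⁺/Mn²⁺ couple has the higher reduction potential, so it is the cathode; Cd²⁺/Cd is oxidised at the anode.
E°cell = E°(cathode) − E°(anode) = (+1.53) − (-0.43) = +1.96 V.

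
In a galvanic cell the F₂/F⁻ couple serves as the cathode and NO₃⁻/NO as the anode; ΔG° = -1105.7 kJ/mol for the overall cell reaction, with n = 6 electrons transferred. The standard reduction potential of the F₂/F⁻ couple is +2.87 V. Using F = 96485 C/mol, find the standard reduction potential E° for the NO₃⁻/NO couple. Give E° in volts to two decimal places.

E°cell = −ΔG°/(nF) = −(-1105.7×10³)/((6)(96485)) = +1.910 V.
Since F₂/F⁻ is the cathode and NO₃⁻/NO the anode, E°cell = E°(F₂/F⁻) − E°(NO₃⁻/NO).
So E°(NO₃⁻/NO) = E°(F₂/F⁻) − E°cell = (+2.87) − (+1.910) = +0.96 V.

+0.96 V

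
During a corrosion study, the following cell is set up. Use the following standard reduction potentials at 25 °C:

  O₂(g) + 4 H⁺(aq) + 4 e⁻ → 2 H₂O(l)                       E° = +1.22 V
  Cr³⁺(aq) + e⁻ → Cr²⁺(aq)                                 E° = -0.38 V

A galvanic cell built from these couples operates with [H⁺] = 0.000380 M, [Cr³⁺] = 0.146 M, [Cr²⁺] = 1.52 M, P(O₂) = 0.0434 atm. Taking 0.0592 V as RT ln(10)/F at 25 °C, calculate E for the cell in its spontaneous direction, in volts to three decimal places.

+1.438 V

O₂/H₂O is the cathode (higher E°), Cr³⁺/Cr²⁺ the anode: E°cell = +1.22 − (-0.38) = +1.60 V, n = 4.
Overall: O₂(g) + 4 H⁺(aq) + 4 Cr²⁺(aq) → 2 H₂O(l) + 4 Cr³⁺(aq)
Q = [Cr³⁺]^4 / (P(O₂)·[H⁺]^4·[Cr²⁺]^4); log Q = 10.973.
E = E° − (0.0592/n) log Q = +1.60 − (0.0592/4)(10.973) = +1.438 V.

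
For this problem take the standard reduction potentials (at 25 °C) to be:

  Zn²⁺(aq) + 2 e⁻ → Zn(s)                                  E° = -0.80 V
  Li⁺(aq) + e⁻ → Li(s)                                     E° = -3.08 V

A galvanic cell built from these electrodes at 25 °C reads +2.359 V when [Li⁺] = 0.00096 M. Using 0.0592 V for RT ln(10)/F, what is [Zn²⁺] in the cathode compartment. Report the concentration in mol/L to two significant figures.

Zn²⁺/Zn is the cathode, Li⁺/Li the anode: E°cell = +2.28 V, n = 2.
Overall reaction: Zn²⁺(aq) + 2 Li(s) → Zn(s) + 2 Li⁺(aq); Q = [Li⁺]^2/[Zn²⁺]^1.
From E = E° − (0.0592/n) log Q: log Q = (E° − E)·n/0.0592 = (+2.28 − (+2.359))·2/0.0592 = -2.6689.
So 1·log[Zn²⁺] = 2·log(0.00096) − log Q = -6.0355 − (-2.6689) = -3.3666; [Zn²⁺] = 10^(-3.3666) ≈ 0.00043 M.

0.00043 M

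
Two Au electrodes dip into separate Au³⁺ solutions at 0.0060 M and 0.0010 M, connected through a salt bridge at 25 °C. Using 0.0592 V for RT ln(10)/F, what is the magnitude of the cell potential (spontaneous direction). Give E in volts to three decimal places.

+0.015 V

For a concentration cell E°cell = 0. The 0.0060 M side is the cathode (reduction is favoured where [Au³⁺] is higher).
With n = 3, E = −(0.0592/3) log([Au³⁺]ₐₙ/[Au³⁺]꜀ₐₜ) = −(0.0592/3) log(0.001/0.006) = −(0.0592/3)(-0.778) = +0.015 V.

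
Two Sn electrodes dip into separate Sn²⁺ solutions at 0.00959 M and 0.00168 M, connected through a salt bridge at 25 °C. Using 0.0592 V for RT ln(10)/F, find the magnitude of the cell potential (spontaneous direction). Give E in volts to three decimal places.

+0.022 V

For a concentration cell E°cell = 0. The 0.00959 M side is the cathode (reduction is favoured where [Sn²⁺] is higher).
With n = 2, E = −(0.0592/2) log([Sn²⁺]ₐₙ/[Sn²⁺]꜀ₐₜ) = −(0.0592/2) log(0.00168/0.00959) = −(0.0592/2)(-0.757) = +0.022 V.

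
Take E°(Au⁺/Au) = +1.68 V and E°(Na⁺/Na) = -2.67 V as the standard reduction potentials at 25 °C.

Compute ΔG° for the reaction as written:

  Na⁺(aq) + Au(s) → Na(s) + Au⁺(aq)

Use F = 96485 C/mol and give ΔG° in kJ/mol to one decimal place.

As written, Na⁺/Na is reduced (cathode) and Au⁺/Au is oxidised (anode), so E°cell = (-2.67) − (+1.68) = -4.35 V.
Balancing electrons gives n = 1.
ΔG° = −nFE° = −(1)(96485)(-4.35) = 419,710 J = +419.7 kJ/mol.

+419.7 kJ/mol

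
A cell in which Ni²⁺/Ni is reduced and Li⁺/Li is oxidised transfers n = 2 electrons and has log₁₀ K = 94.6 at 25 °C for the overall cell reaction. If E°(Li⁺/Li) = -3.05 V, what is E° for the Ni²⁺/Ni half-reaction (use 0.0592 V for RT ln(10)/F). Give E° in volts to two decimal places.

E°cell = (0.0592/n)·log K = (0.0592/2)(94.6) = +2.800 V.
Since Ni²⁺/Ni is the cathode and Li⁺/Li the anode, E°cell = E°(Ni²⁺/Ni) − E°(Li⁺/Li).
So E°(Ni²⁺/Ni) = E°cell + E°(Li⁺/Li) = +2.800 + (-3.05) = -0.25 V.

-0.25 V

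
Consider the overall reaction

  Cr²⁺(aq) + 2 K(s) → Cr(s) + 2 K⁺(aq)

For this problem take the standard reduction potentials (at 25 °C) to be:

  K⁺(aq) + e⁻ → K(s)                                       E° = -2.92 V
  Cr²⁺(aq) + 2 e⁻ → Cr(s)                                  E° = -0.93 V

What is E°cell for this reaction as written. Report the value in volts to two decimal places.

The Cr²⁺/Cr couple has the higher reduction potential, so it is the cathode; K⁺/K is oxidised at the anode.
E°cell = E°(cathode) − E°(anode) = (-0.93) − (-2.92) = +1.99 V.

+1.99 V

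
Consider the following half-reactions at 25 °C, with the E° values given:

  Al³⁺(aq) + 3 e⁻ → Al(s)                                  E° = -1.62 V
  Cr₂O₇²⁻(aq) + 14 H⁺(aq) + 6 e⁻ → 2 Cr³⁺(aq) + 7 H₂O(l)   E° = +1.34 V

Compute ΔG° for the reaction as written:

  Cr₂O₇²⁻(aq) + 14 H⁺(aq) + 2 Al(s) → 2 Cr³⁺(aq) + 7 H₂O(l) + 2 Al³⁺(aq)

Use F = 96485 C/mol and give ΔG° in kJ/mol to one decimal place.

As written, Cr₂O₇²⁻/Cr³⁺ is reduced (cathode) and Al³⁺/Al is oxidised (anode), so E°cell = (+1.34) − (-1.62) = +2.96 V.
Balancing electrons gives n = 6.
ΔG° = −nFE° = −(6)(96485)(+2.96) = -1,713,574 J = -1713.6 kJ/mol.

-1713.6 kJ/mol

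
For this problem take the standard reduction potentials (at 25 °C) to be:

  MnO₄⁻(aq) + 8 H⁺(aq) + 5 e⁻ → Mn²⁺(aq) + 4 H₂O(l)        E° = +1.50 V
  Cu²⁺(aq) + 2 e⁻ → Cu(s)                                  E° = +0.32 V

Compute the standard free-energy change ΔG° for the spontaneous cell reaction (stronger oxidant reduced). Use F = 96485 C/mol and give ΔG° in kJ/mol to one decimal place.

MnO₄⁻/Mn²⁺ (E° = +1.50 V) is the cathode; Cu²⁺/Cu (E° = +0.32 V) is the anode, so E°cell = +1.18 V.
Balancing electrons gives n = 10 (lcm of 5 and 2).
ΔG° = −nFE° = −(10)(96485)(+1.18) = -1,138,523 J = -1138.5 kJ/mol.

-1138.5 kJ/mol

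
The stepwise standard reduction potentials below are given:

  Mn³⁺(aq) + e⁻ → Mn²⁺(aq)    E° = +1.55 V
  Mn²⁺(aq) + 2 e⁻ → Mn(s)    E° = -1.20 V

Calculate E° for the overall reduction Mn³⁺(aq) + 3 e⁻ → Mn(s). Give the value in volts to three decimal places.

-0.283 V

Standard free energies of sequential steps add: ΔG°₃ = ΔG°₁ + ΔG°₂, so n₃E°₃ = n₁E°₁ + n₂E°₂.
E°₃ = (1×+1.55 + 2×-1.20) / 3 = (-0.850) / 3 = -0.283 V.
E° values themselves are not directly additive — weighting by electron count is essential.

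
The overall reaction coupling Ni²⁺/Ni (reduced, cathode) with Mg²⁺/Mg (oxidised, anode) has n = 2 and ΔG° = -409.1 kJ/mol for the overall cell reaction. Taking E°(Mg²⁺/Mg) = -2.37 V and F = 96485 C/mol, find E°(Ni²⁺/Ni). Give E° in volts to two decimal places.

E°cell = −ΔG°/(nF) = −(-409.1×10³)/((2)(96485)) = +2.120 V.
Since Ni²⁺/Ni is the cathode and Mg²⁺/Mg the anode, E°cell = E°(Ni²⁺/Ni) − E°(Mg²⁺/Mg).
So E°(Ni²⁺/Ni) = E°cell + E°(Mg²⁺/Mg) = +2.120 + (-2.37) = -0.25 V.

-0.25 V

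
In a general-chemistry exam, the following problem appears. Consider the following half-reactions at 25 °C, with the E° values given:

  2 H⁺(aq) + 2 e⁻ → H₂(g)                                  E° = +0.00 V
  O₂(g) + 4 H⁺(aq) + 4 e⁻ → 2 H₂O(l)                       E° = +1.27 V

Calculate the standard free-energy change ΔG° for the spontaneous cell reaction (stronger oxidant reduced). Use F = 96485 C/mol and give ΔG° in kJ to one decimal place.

O₂/H₂O (E° = +1.27 V) is the cathode; H⁺/H₂ (E° = +0.00 V) is the anode, so E°cell = +1.27 V.
Balancing electrons gives n = 4 (lcm of 4 and 2).
ΔG° = −nFE° = −(4)(96485)(+1.27) = -490,144 J = -490.1 kJ.

-490.1 kJ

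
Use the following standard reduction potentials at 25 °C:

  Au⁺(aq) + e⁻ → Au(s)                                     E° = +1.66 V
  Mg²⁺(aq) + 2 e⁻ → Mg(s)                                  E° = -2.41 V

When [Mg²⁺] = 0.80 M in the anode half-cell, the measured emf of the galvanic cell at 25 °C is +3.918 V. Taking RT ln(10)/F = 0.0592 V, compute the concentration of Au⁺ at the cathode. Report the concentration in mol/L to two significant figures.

Au⁺/Au is the cathode, Mg²⁺/Mg the anode: E°cell = +4.07 V, n = 2.
Overall reaction: 2 Au⁺(aq) + Mg(s) → 2 Au(s) + Mg²⁺(aq); Q = [Mg²⁺]^1/[Au⁺]^2.
From E = E° − (0.0592/n) log Q: log Q = (E° − E)·n/0.0592 = (+4.07 − (+3.918))·2/0.0592 = 5.1351.
So 2·log[Au⁺] = 1·log(0.8) − log Q = -0.0969 − (5.1351) = -5.2320; log[Au⁺] = -5.2320 / 2 = -2.6160; [Au⁺] = 10^(-2.6160) ≈ 0.0024 M.

0.0024 M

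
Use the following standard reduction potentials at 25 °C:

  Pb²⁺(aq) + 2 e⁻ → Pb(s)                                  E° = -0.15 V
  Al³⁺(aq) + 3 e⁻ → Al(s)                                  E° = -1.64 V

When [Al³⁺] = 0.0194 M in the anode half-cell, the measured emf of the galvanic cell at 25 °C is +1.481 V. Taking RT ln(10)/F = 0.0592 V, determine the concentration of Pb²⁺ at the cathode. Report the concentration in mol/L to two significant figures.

0.036 M

Pb²⁺/Pb is the cathode, Al³⁺/Al the anode: E°cell = +1.49 V, n = 6.
Overall reaction: 3 Pb²⁺(aq) + 2 Al(s) → 3 Pb(s) + 2 Al³⁺(aq); Q = [Al³⁺]^2/[Pb²⁺]^3.
From E = E° − (0.0592/n) log Q: log Q = (E° − E)·n/0.0592 = (+1.49 − (+1.481))·6/0.0592 = 0.9122.
So 3·log[Pb²⁺] = 2·log(0.0194) − log Q = -3.4244 − (0.9122) = -4.3366; log[Pb²⁺] = -4.3366 / 3 = -1.4455; [Pb²⁺] = 10^(-1.4455) ≈ 0.036 M.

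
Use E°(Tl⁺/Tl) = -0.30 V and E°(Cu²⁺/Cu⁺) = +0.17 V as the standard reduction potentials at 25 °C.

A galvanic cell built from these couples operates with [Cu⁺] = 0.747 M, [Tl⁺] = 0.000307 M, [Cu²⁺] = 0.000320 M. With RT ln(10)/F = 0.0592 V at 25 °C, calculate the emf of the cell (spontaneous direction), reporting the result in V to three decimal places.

Cu²⁺/Cu⁺ is the cathode (higher E°), Tl⁺/Tl the anode: E°cell = +0.17 − (-0.30) = +0.47 V, n = 1.
Overall: Cu²⁺(aq) + Tl(s) → Cu⁺(aq) + Tl⁺(aq)
Q = [Cu⁺]·[Tl⁺] / ([Cu²⁺]); log Q = -0.145.
E = E° − (0.0592/n) log Q = +0.47 − (0.0592/1)(-0.145) = +0.479 V.

+0.479 V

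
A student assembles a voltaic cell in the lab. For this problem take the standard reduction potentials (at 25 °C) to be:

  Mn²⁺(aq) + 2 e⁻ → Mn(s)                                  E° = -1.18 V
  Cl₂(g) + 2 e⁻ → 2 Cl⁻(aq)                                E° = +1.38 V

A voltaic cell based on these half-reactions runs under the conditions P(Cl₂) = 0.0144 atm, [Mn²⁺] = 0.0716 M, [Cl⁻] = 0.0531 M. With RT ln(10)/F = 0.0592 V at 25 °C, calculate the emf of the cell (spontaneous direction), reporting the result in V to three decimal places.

Cl₂/Cl⁻ is the cathode (higher E°), Mn²⁺/Mn the anode: E°cell = +1.38 − (-1.18) = +2.56 V, n = 2.
Overall: Cl₂(g) + Mn(s) → 2 Cl⁻(aq) + Mn²⁺(aq)
Q = [Cl⁻]^2·[Mn²⁺] / (P(Cl₂)); log Q = -1.853.
E = E° − (0.0592/n) log Q = +2.56 − (0.0592/2)(-1.853) = +2.615 V.

+2.615 V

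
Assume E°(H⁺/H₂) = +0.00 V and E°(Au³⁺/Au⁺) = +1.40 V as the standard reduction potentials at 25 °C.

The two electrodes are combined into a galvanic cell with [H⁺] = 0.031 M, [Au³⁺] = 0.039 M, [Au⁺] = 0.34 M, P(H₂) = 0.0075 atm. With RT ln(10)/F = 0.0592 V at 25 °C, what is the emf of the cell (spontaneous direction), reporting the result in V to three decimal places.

Au³⁺/Au⁺ is the cathode (higher E°), H⁺/H₂ the anode: E°cell = +1.40 − (+0.00) = +1.40 V, n = 2.
Overall: Au³⁺(aq) + H₂(g) → Au⁺(aq) + 2 H⁺(aq)
Q = [Au⁺]·[H⁺]^2 / ([Au³⁺]·P(H₂)); log Q = 0.048.
E = E° − (0.0592/n) log Q = +1.40 − (0.0592/2)(0.048) = +1.399 V.

+1.399 V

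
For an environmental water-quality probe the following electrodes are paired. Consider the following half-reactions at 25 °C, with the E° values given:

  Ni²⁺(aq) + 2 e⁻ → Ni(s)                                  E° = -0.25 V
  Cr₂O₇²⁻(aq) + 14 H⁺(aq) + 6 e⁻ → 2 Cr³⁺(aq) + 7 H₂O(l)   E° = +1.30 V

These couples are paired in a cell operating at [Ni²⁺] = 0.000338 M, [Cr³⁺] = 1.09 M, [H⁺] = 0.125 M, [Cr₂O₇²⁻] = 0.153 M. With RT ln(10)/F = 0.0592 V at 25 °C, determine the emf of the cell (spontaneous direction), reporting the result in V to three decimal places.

Cr₂O₇²⁻/Cr³⁺ is the cathode (higher E°), Ni²⁺/Ni the anode: E°cell = +1.30 − (-0.25) = +1.55 V, n = 6.
Overall: Cr₂O₇²⁻(aq) + 14 H⁺(aq) + 3 Ni(s) → 2 Cr³⁺(aq) + 7 H₂O(l) + 3 Ni²⁺(aq)
Q = [Cr³⁺]^2·[Ni²⁺]^3 / ([Cr₂O₇²⁻]·[H⁺]^14); log Q = 3.120.
E = E° − (0.0592/n) log Q = +1.55 − (0.0592/6)(3.120) = +1.519 V.

+1.519 V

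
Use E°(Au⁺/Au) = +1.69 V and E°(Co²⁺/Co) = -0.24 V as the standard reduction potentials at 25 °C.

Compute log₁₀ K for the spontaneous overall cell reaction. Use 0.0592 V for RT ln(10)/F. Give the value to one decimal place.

Cathode: Au⁺/Au; anode: Co²⁺/Co. E°cell = +1.93 V, n = 2.
log K = nE°cell / 0.0592 = (2)(+1.93) / 0.0592 = 65.2.

65.2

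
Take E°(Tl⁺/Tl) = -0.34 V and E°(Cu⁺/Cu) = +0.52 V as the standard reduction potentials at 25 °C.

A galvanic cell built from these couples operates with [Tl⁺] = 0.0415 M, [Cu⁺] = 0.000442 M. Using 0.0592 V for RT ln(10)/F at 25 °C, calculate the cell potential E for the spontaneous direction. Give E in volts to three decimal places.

Cu⁺/Cu is the cathode (higher E°), Tl⁺/Tl the anode: E°cell = +0.52 − (-0.34) = +0.86 V, n = 1.
Overall: Cu⁺(aq) + Tl(s) → Cu(s) + Tl⁺(aq)
Q = [Tl⁺] / ([Cu⁺]); log Q = 1.973.
E = E° − (0.0592/n) log Q = +0.86 − (0.0592/1)(1.973) = +0.743 V.

+0.743 V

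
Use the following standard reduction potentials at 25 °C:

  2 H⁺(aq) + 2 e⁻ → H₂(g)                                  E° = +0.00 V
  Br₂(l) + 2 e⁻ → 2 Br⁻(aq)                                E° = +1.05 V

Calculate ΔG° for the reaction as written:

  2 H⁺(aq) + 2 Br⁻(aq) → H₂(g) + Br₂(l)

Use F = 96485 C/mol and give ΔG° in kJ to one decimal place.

+202.6 kJ

As written, H⁺/H₂ is reduced (cathode) and Br₂/Br⁻ is oxidised (anode), so E°cell = (+0.00) − (+1.05) = -1.05 V.
Balancing electrons gives n = 2.
ΔG° = −nFE° = −(2)(96485)(-1.05) = 202,618 J = +202.6 kJ.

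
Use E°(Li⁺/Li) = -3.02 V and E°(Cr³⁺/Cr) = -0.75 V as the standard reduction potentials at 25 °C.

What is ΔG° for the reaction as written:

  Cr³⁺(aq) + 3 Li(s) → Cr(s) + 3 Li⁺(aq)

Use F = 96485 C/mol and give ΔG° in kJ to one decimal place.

-657.1 kJ

As written, Cr³⁺/Cr is reduced (cathode) and Li⁺/Li is oxidised (anode), so E°cell = (-0.75) − (-3.02) = +2.27 V.
Balancing electrons gives n = 3.
ΔG° = −nFE° = −(3)(96485)(+2.27) = -657,063 J = -657.1 kJ.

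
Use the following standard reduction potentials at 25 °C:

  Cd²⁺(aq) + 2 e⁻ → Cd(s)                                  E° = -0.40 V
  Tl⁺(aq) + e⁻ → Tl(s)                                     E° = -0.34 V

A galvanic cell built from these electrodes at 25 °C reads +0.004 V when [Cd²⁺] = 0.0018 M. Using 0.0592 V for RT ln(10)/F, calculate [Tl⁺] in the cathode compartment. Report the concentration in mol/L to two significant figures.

0.0048 M

Tl⁺/Tl is the cathode, Cd²⁺/Cd the anode: E°cell = +0.06 V, n = 2.
Overall reaction: 2 Tl⁺(aq) + Cd(s) → 2 Tl(s) + Cd²⁺(aq); Q = [Cd²⁺]^1/[Tl⁺]^2.
From E = E° − (0.0592/n) log Q: log Q = (E° − E)·n/0.0592 = (+0.06 − (+0.004))·2/0.0592 = 1.8919.
So 2·log[Tl⁺] = 1·log(0.0018) − log Q = -2.7447 − (1.8919) = -4.6366; log[Tl⁺] = -4.6366 / 2 = -2.3183; [Tl⁺] = 10^(-2.3183) ≈ 0.0048 M.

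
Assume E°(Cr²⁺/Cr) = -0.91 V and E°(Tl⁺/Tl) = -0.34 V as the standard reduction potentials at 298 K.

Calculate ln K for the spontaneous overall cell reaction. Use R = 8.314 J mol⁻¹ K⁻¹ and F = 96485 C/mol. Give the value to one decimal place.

Cathode: Tl⁺/Tl; anode: Cr²⁺/Cr. E°cell = (-0.34) − (-0.91) = +0.57 V, with n = 2.
ΔG° = −nFE° = −RT ln K, so ln K = nFE°/(RT) = (2)(96485)(+0.57) / ((8.314)(298)) = 44.395.

44.4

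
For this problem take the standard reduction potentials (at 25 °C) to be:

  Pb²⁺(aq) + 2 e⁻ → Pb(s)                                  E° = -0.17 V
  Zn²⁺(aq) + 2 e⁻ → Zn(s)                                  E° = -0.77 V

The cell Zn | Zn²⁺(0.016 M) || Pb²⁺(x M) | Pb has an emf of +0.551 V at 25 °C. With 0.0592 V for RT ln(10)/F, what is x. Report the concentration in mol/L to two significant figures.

Pb²⁺/Pb is the cathode, Zn²⁺/Zn the anode: E°cell = +0.60 V, n = 2.
Overall reaction: Pb²⁺(aq) + Zn(s) → Pb(s) + Zn²⁺(aq); Q = [Zn²⁺]^1/[Pb²⁺]^1.
From E = E° − (0.0592/n) log Q: log Q = (E° − E)·n/0.0592 = (+0.60 − (+0.551))·2/0.0592 = 1.6554.
So 1·log[Pb²⁺] = 1·log(0.016) − log Q = -1.7959 − (1.6554) = -3.4513; [Pb²⁺] = 10^(-3.4513) ≈ 0.00035 M.

0.00035 M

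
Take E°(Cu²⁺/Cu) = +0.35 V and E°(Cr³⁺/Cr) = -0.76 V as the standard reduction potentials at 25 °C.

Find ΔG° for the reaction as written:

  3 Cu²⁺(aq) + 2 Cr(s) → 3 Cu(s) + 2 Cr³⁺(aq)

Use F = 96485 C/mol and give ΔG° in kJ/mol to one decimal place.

-642.6 kJ/mol

As written, Cu²⁺/Cu is reduced (cathode) and Cr³⁺/Cr is oxidised (anode), so E°cell = (+0.35) − (-0.76) = +1.11 V.
Balancing electrons gives n = 6.
ΔG° = −nFE° = −(6)(96485)(+1.11) = -642,590 J = -642.6 kJ/mol.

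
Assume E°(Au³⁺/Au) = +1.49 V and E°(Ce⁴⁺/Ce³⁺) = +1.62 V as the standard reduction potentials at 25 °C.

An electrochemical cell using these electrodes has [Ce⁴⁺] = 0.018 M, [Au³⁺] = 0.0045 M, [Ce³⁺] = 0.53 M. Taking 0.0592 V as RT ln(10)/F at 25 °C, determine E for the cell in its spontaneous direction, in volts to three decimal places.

+0.089 V

Ce⁴⁺/Ce³⁺ is the cathode (higher E°), Au³⁺/Au the anode: E°cell = +1.62 − (+1.49) = +0.13 V, n = 3.
Overall: 3 Ce⁴⁺(aq) + Au(s) → 3 Ce³⁺(aq) + Au³⁺(aq)
Q = [Ce³⁺]^3·[Au³⁺] / ([Ce⁴⁺]^3); log Q = 2.060.
E = E° − (0.0592/n) log Q = +0.13 − (0.0592/3)(2.060) = +0.089 V.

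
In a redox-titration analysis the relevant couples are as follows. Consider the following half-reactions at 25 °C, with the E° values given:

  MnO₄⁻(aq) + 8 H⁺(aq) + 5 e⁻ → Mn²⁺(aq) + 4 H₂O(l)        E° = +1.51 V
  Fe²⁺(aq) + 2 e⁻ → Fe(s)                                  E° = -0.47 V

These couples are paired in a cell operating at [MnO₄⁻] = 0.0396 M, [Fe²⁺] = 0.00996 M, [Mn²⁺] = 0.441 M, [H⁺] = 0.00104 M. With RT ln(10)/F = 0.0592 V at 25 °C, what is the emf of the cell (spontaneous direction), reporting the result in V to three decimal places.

MnO₄⁻/Mn²⁺ is the cathode (higher E°), Fe²⁺/Fe the anode: E°cell = +1.51 − (-0.47) = +1.98 V, n = 10.
Overall: 2 MnO₄⁻(aq) + 16 H⁺(aq) + 5 Fe(s) → 2 Mn²⁺(aq) + 8 H₂O(l) + 5 Fe²⁺(aq)
Q = [Mn²⁺]^2·[Fe²⁺]^5 / ([MnO₄⁻]^2·[H⁺]^16); log Q = 39.812.
E = E° − (0.0592/n) log Q = +1.98 − (0.0592/10)(39.812) = +1.744 V.

+1.744 V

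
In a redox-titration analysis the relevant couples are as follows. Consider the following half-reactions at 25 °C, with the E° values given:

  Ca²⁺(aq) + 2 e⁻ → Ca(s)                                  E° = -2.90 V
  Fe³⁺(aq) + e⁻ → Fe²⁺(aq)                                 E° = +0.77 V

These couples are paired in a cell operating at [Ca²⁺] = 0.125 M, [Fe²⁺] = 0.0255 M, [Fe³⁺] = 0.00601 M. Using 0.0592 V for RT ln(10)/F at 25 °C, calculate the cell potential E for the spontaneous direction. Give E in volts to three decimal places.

Fe³⁺/Fe²⁺ is the cathode (higher E°), Ca²⁺/Ca the anode: E°cell = +0.77 − (-2.90) = +3.67 V, n = 2.
Overall: 2 Fe³⁺(aq) + Ca(s) → 2 Fe²⁺(aq) + Ca²⁺(aq)
Q = [Fe²⁺]^2·[Ca²⁺] / ([Fe³⁺]^2); log Q = 0.352.
E = E° − (0.0592/n) log Q = +3.67 − (0.0592/2)(0.352) = +3.660 V.

+3.660 V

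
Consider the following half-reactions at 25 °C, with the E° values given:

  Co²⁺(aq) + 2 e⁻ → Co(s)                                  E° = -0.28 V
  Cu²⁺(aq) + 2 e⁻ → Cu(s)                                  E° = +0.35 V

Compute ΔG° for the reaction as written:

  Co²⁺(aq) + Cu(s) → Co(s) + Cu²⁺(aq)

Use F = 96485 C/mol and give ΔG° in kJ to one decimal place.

+121.6 kJ

As written, Co²⁺/Co is reduced (cathode) and Cu²⁺/Cu is oxidised (anode), so E°cell = (-0.28) − (+0.35) = -0.63 V.
Balancing electrons gives n = 2.
ΔG° = −nFE° = −(2)(96485)(-0.63) = 121,571 J = +121.6 kJ.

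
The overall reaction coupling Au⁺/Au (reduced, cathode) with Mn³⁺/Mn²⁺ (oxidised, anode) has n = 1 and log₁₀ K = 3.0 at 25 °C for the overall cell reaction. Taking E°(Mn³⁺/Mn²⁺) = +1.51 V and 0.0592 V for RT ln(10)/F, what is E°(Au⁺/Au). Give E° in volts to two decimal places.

+1.69 V

E°cell = (0.0592/n)·log K = (0.0592/1)(3.0) = +0.178 V.
Since Au⁺/Au is the cathode and Mn³⁺/Mn²⁺ the anode, E°cell = E°(Au⁺/Au) − E°(Mn³⁺/Mn²⁺).
So E°(Au⁺/Au) = E°cell + E°(Mn³⁺/Mn²⁺) = +0.178 + (+1.51) = +1.69 V.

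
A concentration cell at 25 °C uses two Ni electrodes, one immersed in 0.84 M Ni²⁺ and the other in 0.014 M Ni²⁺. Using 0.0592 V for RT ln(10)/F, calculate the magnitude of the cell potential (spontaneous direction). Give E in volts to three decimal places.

+0.053 V

For a concentration cell E°cell = 0. The 0.84 M side is the cathode (reduction is favoured where [Ni²⁺] is higher).
With n = 2, E = −(0.0592/2) log([Ni²⁺]ₐₙ/[Ni²⁺]꜀ₐₜ) = −(0.0592/2) log(0.014/0.84) = −(0.0592/2)(-1.778) = +0.053 V.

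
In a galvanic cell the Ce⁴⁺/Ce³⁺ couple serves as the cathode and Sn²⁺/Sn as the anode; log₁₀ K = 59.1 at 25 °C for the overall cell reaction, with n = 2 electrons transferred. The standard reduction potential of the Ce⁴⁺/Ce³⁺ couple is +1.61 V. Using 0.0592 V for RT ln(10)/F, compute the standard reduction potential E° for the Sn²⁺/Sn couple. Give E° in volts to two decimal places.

-0.14 V

E°cell = (0.0592/n)·log K = (0.0592/2)(59.1) = +1.749 V.
Since Ce⁴⁺/Ce³⁺ is the cathode and Sn²⁺/Sn the anode, E°cell = E°(Ce⁴⁺/Ce³⁺) − E°(Sn²⁺/Sn).
So E°(Sn²⁺/Sn) = E°(Ce⁴⁺/Ce³⁺) − E°cell = (+1.61) − (+1.749) = -0.14 V.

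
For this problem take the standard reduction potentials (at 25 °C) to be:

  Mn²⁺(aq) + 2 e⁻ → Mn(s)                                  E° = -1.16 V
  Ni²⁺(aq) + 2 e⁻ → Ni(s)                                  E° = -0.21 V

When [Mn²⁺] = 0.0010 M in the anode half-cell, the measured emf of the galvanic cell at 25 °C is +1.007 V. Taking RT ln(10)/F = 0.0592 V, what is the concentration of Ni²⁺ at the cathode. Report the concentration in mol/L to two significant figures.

Ni²⁺/Ni is the cathode, Mn²⁺/Mn the anode: E°cell = +0.95 V, n = 2.
Overall reaction: Ni²⁺(aq) + Mn(s) → Ni(s) + Mn²⁺(aq); Q = [Mn²⁺]^1/[Ni²⁺]^1.
From E = E° − (0.0592/n) log Q: log Q = (E° − E)·n/0.0592 = (+0.95 − (+1.007))·2/0.0592 = -1.9257.
So 1·log[Ni²⁺] = 1·log(0.001) − log Q = -3.0000 − (-1.9257) = -1.0743; [Ni²⁺] = 10^(-1.0743) ≈ 0.084 M.

0.084 M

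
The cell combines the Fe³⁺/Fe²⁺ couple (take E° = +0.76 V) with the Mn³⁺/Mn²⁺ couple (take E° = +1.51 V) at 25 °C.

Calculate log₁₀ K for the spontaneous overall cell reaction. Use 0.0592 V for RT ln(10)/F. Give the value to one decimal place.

12.7

Cathode: Mn³⁺/Mn²⁺; anode: Fe³⁺/Fe²⁺. E°cell = +0.75 V, n = 1.
log K = nE°cell / 0.0592 = (1)(+0.75) / 0.0592 = 12.7.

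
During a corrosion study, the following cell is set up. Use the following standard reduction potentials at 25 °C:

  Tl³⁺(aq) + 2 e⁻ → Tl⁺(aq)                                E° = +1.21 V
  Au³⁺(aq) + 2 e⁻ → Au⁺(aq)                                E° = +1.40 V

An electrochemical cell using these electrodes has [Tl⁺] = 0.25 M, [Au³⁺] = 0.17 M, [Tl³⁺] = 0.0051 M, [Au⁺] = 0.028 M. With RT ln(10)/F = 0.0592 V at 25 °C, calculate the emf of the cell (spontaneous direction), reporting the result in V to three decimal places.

+0.263 V

Au³⁺/Au⁺ is the cathode (higher E°), Tl³⁺/Tl⁺ the anode: E°cell = +1.40 − (+1.21) = +0.19 V, n = 2.
Overall: Au³⁺(aq) + Tl⁺(aq) → Au⁺(aq) + Tl³⁺(aq)
Q = [Au⁺]·[Tl³⁺] / ([Au³⁺]·[Tl⁺]); log Q = -2.474.
E = E° − (0.0592/n) log Q = +0.19 − (0.0592/2)(-2.474) = +0.263 V.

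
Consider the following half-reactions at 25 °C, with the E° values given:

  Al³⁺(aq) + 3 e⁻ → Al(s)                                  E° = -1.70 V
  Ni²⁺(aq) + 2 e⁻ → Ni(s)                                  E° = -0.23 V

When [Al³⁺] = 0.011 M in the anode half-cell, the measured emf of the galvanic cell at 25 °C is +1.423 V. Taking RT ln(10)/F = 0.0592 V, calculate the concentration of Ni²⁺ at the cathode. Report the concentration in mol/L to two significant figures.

0.0013 M

Ni²⁺/Ni is the cathode, Al³⁺/Al the anode: E°cell = +1.47 V, n = 6.
Overall reaction: 3 Ni²⁺(aq) + 2 Al(s) → 3 Ni(s) + 2 Al³⁺(aq); Q = [Al³⁺]^2/[Ni²⁺]^3.
From E = E° − (0.0592/n) log Q: log Q = (E° − E)·n/0.0592 = (+1.47 − (+1.423))·6/0.0592 = 4.7635.
So 3·log[Ni²⁺] = 2·log(0.011) − log Q = -3.9172 − (4.7635) = -8.6807; log[Ni²⁺] = -8.6807 / 3 = -2.8936; [Ni²⁺] = 10^(-2.8936) ≈ 0.0013 M.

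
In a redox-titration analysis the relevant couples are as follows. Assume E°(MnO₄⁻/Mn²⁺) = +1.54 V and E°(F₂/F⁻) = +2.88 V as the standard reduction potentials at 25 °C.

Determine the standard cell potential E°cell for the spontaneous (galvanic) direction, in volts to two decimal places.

The F₂/F⁻ couple has the higher reduction potential, so it is the cathode; MnO₄⁻/Mn²⁺ is oxidised at the anode.
E°cell = E°(cathode) − E°(anode) = (+2.88) − (+1.54) = +1.34 V.
Since E°cell > 0, the reaction is spontaneous under standard conditions.

+1.34 V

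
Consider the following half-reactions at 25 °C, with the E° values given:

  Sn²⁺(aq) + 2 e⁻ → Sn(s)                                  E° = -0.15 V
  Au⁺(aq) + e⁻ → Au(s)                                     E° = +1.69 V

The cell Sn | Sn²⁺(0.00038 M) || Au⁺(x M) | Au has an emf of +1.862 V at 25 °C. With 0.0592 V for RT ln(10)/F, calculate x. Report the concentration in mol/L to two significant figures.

Au⁺/Au is the cathode, Sn²⁺/Sn the anode: E°cell = +1.84 V, n = 2.
Overall reaction: 2 Au⁺(aq) + Sn(s) → 2 Au(s) + Sn²⁺(aq); Q = [Sn²⁺]^1/[Au⁺]^2.
From E = E° − (0.0592/n) log Q: log Q = (E° − E)·n/0.0592 = (+1.84 − (+1.862))·2/0.0592 = -0.7432.
So 2·log[Au⁺] = 1·log(0.00038) − log Q = -3.4202 − (-0.7432) = -2.6770; log[Au⁺] = -2.6770 / 2 = -1.3385; [Au⁺] = 10^(-1.3385) ≈ 0.046 M.

0.046 M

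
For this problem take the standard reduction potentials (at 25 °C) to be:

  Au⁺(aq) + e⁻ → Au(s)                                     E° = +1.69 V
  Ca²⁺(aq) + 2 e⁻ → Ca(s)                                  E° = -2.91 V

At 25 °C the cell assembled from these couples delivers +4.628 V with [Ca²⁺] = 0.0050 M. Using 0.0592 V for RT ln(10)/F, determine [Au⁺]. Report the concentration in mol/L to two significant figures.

Au⁺/Au is the cathode, Ca²⁺/Ca the anode: E°cell = +4.60 V, n = 2.
Overall reaction: 2 Au⁺(aq) + Ca(s) → 2 Au(s) + Ca²⁺(aq); Q = [Ca²⁺]^1/[Au⁺]^2.
From E = E° − (0.0592/n) log Q: log Q = (E° − E)·n/0.0592 = (+4.60 − (+4.628))·2/0.0592 = -0.9459.
So 2·log[Au⁺] = 1·log(0.005) − log Q = -2.3010 − (-0.9459) = -1.3551; log[Au⁺] = -1.3551 / 2 = -0.6775; [Au⁺] = 10^(-0.6775) ≈ 0.21 M.

0.21 M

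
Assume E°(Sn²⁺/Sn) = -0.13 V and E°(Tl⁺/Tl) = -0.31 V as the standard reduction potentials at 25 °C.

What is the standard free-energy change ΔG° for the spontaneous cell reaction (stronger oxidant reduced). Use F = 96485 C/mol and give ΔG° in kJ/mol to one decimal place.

-34.7 kJ/mol

Sn²⁺/Sn (E° = -0.13 V) is the cathode; Tl⁺/Tl (E° = -0.31 V) is the anode, so E°cell = +0.18 V.
Balancing electrons gives n = 2 (lcm of 2 and 1).
ΔG° = −nFE° = −(2)(96485)(+0.18) = -34,735 J = -34.7 kJ/mol.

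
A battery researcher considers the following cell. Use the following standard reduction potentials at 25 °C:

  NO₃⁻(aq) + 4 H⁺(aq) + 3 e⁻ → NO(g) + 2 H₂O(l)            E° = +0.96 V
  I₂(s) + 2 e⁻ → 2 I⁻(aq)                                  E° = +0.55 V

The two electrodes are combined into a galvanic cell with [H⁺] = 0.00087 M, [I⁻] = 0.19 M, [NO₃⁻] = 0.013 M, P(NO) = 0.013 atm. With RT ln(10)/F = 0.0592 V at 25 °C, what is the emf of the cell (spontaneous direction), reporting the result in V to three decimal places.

+0.126 V

NO₃⁻/NO is the cathode (higher E°), I₂/I⁻ the anode: E°cell = +0.96 − (+0.55) = +0.41 V, n = 6.
Overall: 2 NO₃⁻(aq) + 8 H⁺(aq) + 6 I⁻(aq) → 2 NO(g) + 4 H₂O(l) + 3 I₂(s)
Q = P(NO)^2 / ([NO₃⁻]^2·[H⁺]^8·[I⁻]^6); log Q = 28.811.
E = E° − (0.0592/n) log Q = +0.41 − (0.0592/6)(28.811) = +0.126 V.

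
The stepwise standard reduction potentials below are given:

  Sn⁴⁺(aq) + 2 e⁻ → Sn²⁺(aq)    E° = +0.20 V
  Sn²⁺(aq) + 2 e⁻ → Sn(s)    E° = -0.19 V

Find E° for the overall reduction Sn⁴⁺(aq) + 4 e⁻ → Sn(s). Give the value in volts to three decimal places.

+0.005 V

Standard free energies of sequential steps add: ΔG°₃ = ΔG°₁ + ΔG°₂, so n₃E°₃ = n₁E°₁ + n₂E°₂.
E°₃ = (2×+0.20 + 2×-0.19) / 4 = (+0.020) / 4 = +0.005 V.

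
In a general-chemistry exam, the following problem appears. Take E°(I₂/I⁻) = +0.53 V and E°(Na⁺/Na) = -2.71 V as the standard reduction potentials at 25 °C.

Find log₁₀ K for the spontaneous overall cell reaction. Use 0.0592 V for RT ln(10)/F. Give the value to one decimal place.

109.5

Cathode: I₂/I⁻; anode: Na⁺/Na. E°cell = +3.24 V, n = 2.
log K = nE°cell / 0.0592 = (2)(+3.24) / 0.0592 = 109.5.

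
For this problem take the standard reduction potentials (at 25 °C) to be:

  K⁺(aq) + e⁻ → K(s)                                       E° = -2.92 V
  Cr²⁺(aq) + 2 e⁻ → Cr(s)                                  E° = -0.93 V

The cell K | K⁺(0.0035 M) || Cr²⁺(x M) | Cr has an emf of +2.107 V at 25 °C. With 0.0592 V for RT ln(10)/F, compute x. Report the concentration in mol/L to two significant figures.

0.11 M

Cr²⁺/Cr is the cathode, K⁺/K the anode: E°cell = +1.99 V, n = 2.
Overall reaction: Cr²⁺(aq) + 2 K(s) → Cr(s) + 2 K⁺(aq); Q = [K⁺]^2/[Cr²⁺]^1.
From E = E° − (0.0592/n) log Q: log Q = (E° − E)·n/0.0592 = (+1.99 − (+2.107))·2/0.0592 = -3.9527.
So 1·log[Cr²⁺] = 2·log(0.0035) − log Q = -4.9119 − (-3.9527) = -0.9592; [Cr²⁺] = 10^(-0.9592) ≈ 0.11 M.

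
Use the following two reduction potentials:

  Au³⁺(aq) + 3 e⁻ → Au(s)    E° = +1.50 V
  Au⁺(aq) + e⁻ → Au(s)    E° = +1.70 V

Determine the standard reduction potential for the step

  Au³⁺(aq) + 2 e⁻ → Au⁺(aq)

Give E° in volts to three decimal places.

+1.400 V

Sequential free energies add, so n₃E°₃ = n₁E°₁ + n₂E°₂.
With n₃ = 3, and the known step contributing 1×(+1.70) V, the unknown satisfies 2·E° = 3×(+1.50) − 1×(+1.70) = +2.800.
E° = +2.800 / 2 = +1.400 V.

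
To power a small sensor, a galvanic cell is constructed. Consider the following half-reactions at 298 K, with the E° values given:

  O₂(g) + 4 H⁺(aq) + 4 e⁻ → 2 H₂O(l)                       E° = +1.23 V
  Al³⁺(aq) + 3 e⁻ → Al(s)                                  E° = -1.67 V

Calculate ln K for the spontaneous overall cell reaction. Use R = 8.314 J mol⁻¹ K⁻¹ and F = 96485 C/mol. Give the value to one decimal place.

Cathode: O₂/H₂O; anode: Al³⁺/Al. E°cell = (+1.23) − (-1.67) = +2.90 V, with n = 12.
ΔG° = −nFE° = −RT ln K, so ln K = nFE°/(RT) = (12)(96485)(+2.90) / ((8.314)(298)) = 1355.229.

1355.2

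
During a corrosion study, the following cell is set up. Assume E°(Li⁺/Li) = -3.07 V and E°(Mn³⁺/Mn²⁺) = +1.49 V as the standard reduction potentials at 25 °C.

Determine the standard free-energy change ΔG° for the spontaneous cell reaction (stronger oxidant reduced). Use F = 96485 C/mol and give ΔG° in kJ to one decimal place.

-440.0 kJ

Mn³⁺/Mn²⁺ (E° = +1.49 V) is the cathode; Li⁺/Li (E° = -3.07 V) is the anode, so E°cell = +4.56 V.
Balancing electrons gives n = 1 (lcm of 1 and 1).
ΔG° = −nFE° = −(1)(96485)(+4.56) = -439,972 J = -440.0 kJ.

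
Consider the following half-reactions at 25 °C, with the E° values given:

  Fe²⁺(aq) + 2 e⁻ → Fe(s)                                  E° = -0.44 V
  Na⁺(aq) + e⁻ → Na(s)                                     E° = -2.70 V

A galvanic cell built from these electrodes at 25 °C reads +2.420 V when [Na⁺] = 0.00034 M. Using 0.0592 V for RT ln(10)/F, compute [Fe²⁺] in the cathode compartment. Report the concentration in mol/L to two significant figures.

0.029 M

Fe²⁺/Fe is the cathode, Na⁺/Na the anode: E°cell = +2.26 V, n = 2.
Overall reaction: Fe²⁺(aq) + 2 Na(s) → Fe(s) + 2 Na⁺(aq); Q = [Na⁺]^2/[Fe²⁺]^1.
From E = E° − (0.0592/n) log Q: log Q = (E° − E)·n/0.0592 = (+2.26 − (+2.420))·2/0.0592 = -5.4054.
So 1·log[Fe²⁺] = 2·log(0.00034) − log Q = -6.9370 − (-5.4054) = -1.5316; [Fe²⁺] = 10^(-1.5316) ≈ 0.029 M.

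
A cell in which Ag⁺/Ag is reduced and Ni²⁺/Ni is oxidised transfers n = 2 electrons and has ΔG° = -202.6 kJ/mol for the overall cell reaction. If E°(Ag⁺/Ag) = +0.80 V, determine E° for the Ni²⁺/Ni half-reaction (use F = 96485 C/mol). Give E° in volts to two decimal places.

E°cell = −ΔG°/(nF) = −(-202.6×10³)/((2)(96485)) = +1.050 V.
Since Ag⁺/Ag is the cathode and Ni²⁺/Ni the anode, E°cell = E°(Ag⁺/Ag) − E°(Ni²⁺/Ni).
So E°(Ni²⁺/Ni) = E°(Ag⁺/Ag) − E°cell = (+0.80) − (+1.050) = -0.25 V.

-0.25 V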